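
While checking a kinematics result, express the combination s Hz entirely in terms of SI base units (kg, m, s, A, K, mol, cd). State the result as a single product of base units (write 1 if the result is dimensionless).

Hz = 1/s = s⁻¹ (frequency is cycles per second).
Combining: s·Hz = s · s⁻¹ = 1.

1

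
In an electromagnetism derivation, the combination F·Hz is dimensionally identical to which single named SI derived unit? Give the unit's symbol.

F = C/V (capacitance = charge per voltage),
    = A·s/(kg·m²·s⁻³·A⁻¹) (substituting C and V),
    = kg⁻¹·m⁻²·s⁴·A².
Hz = 1/s = s⁻¹ (frequency is cycles per second).
Combining: F·Hz = (kg⁻¹·m⁻²·s⁴·A²) · s⁻¹ = kg⁻¹·m⁻²·s³·A².
kg⁻¹·m⁻²·s³·A² is the base-SI form of the siemens.

S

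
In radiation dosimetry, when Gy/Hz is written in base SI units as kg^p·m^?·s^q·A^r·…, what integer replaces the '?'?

Hz = 1/s = s⁻¹ (frequency is cycles per second).
So Hz⁻¹ = s.
Gy = J/kg (absorbed dose = energy per mass),
    = m²·s⁻².
Combining: Hz⁻¹·Gy = s · (m²·s⁻²) = m²·s⁻¹.
The exponent of m is 2.

2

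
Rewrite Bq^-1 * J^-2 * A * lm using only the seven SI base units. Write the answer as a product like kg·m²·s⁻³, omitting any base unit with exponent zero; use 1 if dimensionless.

kg⁻²·m⁻⁴·s⁵·A·cd

Bq = 1/s = s⁻¹ (activity is decays per second).
So Bq⁻¹ = s.
J = N·m (work = force × distance),
    = kg·m²·s⁻².
So J⁻² = kg⁻²·m⁻⁴·s⁴.
lm = cd·sr = cd (luminous flux; sr is dimensionless).
Combining: Bq⁻¹·J⁻²·A·lm = s · (kg⁻²·m⁻⁴·s⁴) · A · cd = kg⁻²·m⁻⁴·s⁵·A·cd.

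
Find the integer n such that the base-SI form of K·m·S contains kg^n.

-1

S = 1/Ω (conductance is reciprocal resistance),
    = kg⁻¹·m⁻²·s³·A².
Combining: K·m·S = K · m · (kg⁻¹·m⁻²·s³·A²) = kg⁻¹·m⁻¹·s³·A²·K.
The exponent of kg is -1.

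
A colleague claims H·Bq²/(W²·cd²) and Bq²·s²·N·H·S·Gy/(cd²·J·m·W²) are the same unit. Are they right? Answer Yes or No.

No

Left side:
  H = kg·m²·s⁻²·A⁻².
  Bq = s⁻¹.
  So Bq² = s⁻².
  W = kg·m²·s⁻³.
  So W⁻² = kg⁻²·m⁻⁴·s⁶.
  Combining: H·Bq²·W⁻²·cd⁻² = (kg·m²·s⁻²·A⁻²) · s⁻² · (kg⁻²·m⁻⁴·s⁶) · cd⁻² = kg⁻¹·m⁻²·s²·A⁻²·cd⁻².
Right side:
  Bq = 1/s = s⁻¹ (activity is decays per second).
  So Bq² = s⁻².
  J = N·m (work = force × distance),
      = kg·m²·s⁻².
  So J⁻¹ = kg⁻¹·m⁻²·s².
  N = kg·m/s² = kg·m·s⁻² (force = mass × acceleration).
  H = Wb/A (inductance = flux per current),
      = kg·m²·s⁻²·A⁻².
  S = 1/Ω (conductance is reciprocal resistance),
      = kg⁻¹·m⁻²·s³·A².
  Gy = J/kg (absorbed dose = energy per mass),
      = m²·s⁻².
  W = J/s (power = energy per time),
      = kg·m²·s⁻³.
  So W⁻² = kg⁻²·m⁻⁴·s⁶.
  Combining: Bq²·cd⁻²·J⁻¹·s²·N·m⁻¹·H·S·Gy·W⁻² = s⁻² · cd⁻² · (kg⁻¹·m⁻²·s²) · s² · (kg·m·s⁻²) · m⁻¹ · (kg·m²·s⁻²·A⁻²) · (kg⁻¹·m⁻²·s³·A²) · (m²·s⁻²) · (kg⁻²·m⁻⁴·s⁶) = kg⁻²·m⁻⁴·s⁵·cd⁻².
Left is kg⁻¹·m⁻²·s²·A⁻²·cd⁻²; right is kg⁻²·m⁻⁴·s⁵·cd⁻² — different.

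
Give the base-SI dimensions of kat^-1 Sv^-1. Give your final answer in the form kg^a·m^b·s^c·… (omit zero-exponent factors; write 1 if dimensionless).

m⁻²·s³·mol⁻¹

kat = s⁻¹·mol.
So kat⁻¹ = s·mol⁻¹.
Sv = m²·s⁻².
So Sv⁻¹ = m⁻²·s².
Combining: kat⁻¹·Sv⁻¹ = (s·mol⁻¹) · (m⁻²·s²) = m⁻²·s³·mol⁻¹.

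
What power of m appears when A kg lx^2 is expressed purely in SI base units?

lx = lm/m² (illuminance = luminous flux per area),
    = m⁻²·cd.
So lx² = m⁻⁴·cd².
Combining: A·kg·lx² = A · kg · (m⁻⁴·cd²) = kg·m⁻⁴·A·cd².
The exponent of m is -4.

-4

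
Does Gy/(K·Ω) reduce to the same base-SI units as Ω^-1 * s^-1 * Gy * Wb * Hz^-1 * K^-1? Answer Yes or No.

Left side:
  Gy = J/kg (absorbed dose = energy per mass),
      = m²·s⁻².
  Ω = V/A (resistance = voltage per current),
      = kg·m²·s⁻³·A⁻².
  So Ω⁻¹ = kg⁻¹·m⁻²·s³·A².
  Combining: K⁻¹·Gy·Ω⁻¹ = K⁻¹ · (m²·s⁻²) · (kg⁻¹·m⁻²·s³·A²) = kg⁻¹·s·A²·K⁻¹.
Right side:
  Ω = V/A (resistance = voltage per current),
      = kg·m²·s⁻³·A⁻².
  So Ω⁻¹ = kg⁻¹·m⁻²·s³·A².
  Gy = J/kg (absorbed dose = energy per mass),
      = m²·s⁻².
  Wb = V·s (flux: a volt is a weber per second),
      = kg·m²·s⁻²·A⁻¹.
  Hz = 1/s = s⁻¹ (frequency is cycles per second).
  So Hz⁻¹ = s.
  Combining: Ω⁻¹·s⁻¹·Gy·Wb·Hz⁻¹·K⁻¹ = (kg⁻¹·m⁻²·s³·A²) · s⁻¹ · (m²·s⁻²) · (kg·m²·s⁻²·A⁻¹) · s · K⁻¹ = m²·s⁻¹·A·K⁻¹.
Left is kg⁻¹·s·A²·K⁻¹; right is m²·s⁻¹·A·K⁻¹ — different.

No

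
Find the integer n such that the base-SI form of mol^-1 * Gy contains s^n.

Gy = J/kg (absorbed dose = energy per mass),
    = m²·s⁻².
Combining: mol⁻¹·Gy = mol⁻¹ · (m²·s⁻²) = m²·s⁻²·mol⁻¹.
The exponent of s is -2.

-2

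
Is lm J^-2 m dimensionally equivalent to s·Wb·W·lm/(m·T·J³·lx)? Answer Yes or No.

No

Left side:
  lm = cd.
  J = kg·m²·s⁻².
  So J⁻² = kg⁻²·m⁻⁴·s⁴.
  Combining: lm·J⁻²·m = cd · (kg⁻²·m⁻⁴·s⁴) · m = kg⁻²·m⁻³·s⁴·cd.
Right side:
  Wb = V·s (flux: a volt is a weber per second),
      = kg·m²·s⁻²·A⁻¹.
  W = J/s (power = energy per time),
      = kg·m²·s⁻³.
  T = Wb/m² (flux density = flux per area),
      = kg·s⁻²·A⁻¹.
  So T⁻¹ = kg⁻¹·s²·A.
  lm = cd·sr = cd (luminous flux; sr is dimensionless).
  J = N·m (work = force × distance),
      = kg·m²·s⁻².
  So J⁻³ = kg⁻³·m⁻⁶·s⁶.
  lx = lm/m² (illuminance = luminous flux per area),
      = m⁻²·cd.
  So lx⁻¹ = m²·cd⁻¹.
  Combining: s·Wb·W·m⁻¹·T⁻¹·lm·J⁻³·lx⁻¹ = s · (kg·m²·s⁻²·A⁻¹) · (kg·m²·s⁻³) · m⁻¹ · (kg⁻¹·s²·A) · cd · (kg⁻³·m⁻⁶·s⁶) · (m²·cd⁻¹) = kg⁻²·m⁻¹·s⁴.
Left is kg⁻²·m⁻³·s⁴·cd; right is kg⁻²·m⁻¹·s⁴ — different.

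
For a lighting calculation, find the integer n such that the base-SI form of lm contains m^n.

0

lm = cd·sr = cd (luminous flux; sr is dimensionless).
The exponent of m is 0.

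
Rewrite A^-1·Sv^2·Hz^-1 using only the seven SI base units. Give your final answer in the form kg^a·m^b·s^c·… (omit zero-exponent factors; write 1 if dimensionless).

m⁴·s⁻³·A⁻¹

Sv = J/kg (equivalent dose = energy per mass),
    = m²·s⁻².
So Sv² = m⁴·s⁻⁴.
Hz = 1/s = s⁻¹ (frequency is cycles per second).
So Hz⁻¹ = s.
Combining: A⁻¹·Sv²·Hz⁻¹ = A⁻¹ · (m⁴·s⁻⁴) · s = m⁴·s⁻³·A⁻¹.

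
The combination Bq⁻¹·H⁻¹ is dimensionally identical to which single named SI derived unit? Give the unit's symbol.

Bq = 1/s = s⁻¹ (activity is decays per second).
So Bq⁻¹ = s.
H = Wb/A (inductance = flux per current),
    = kg·m²·s⁻²·A⁻².
So H⁻¹ = kg⁻¹·m⁻²·s²·A².
Combining: Bq⁻¹·H⁻¹ = s · (kg⁻¹·m⁻²·s²·A²) = kg⁻¹·m⁻²·s³·A².
kg⁻¹·m⁻²·s³·A² is the base-SI form of the siemens.

S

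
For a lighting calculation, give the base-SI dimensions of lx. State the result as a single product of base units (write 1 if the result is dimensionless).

m⁻²·cd

lx = m⁻²·cd.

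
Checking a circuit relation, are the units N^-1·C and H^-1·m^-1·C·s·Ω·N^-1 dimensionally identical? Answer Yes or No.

Left side:
  N = kg·m·s⁻².
  So N⁻¹ = kg⁻¹·m⁻¹·s².
  C = s·A.
  Combining: N⁻¹·C = (kg⁻¹·m⁻¹·s²) · (s·A) = kg⁻¹·m⁻¹·s³·A.
Right side:
  H = Wb/A (inductance = flux per current),
      = kg·m²·s⁻²·A⁻².
  So H⁻¹ = kg⁻¹·m⁻²·s²·A².
  C = A·s = s·A (charge = current × time).
  Ω = V/A (resistance = voltage per current),
      = kg·m²·s⁻³·A⁻².
  N = kg·m/s² = kg·m·s⁻² (force = mass × acceleration).
  So N⁻¹ = kg⁻¹·m⁻¹·s².
  Combining: H⁻¹·m⁻¹·C·s·Ω·N⁻¹ = (kg⁻¹·m⁻²·s²·A²) · m⁻¹ · (s·A) · s · (kg·m²·s⁻³·A⁻²) · (kg⁻¹·m⁻¹·s²) = kg⁻¹·m⁻²·s³·A.
Left is kg⁻¹·m⁻¹·s³·A; right is kg⁻¹·m⁻²·s³·A — different.

No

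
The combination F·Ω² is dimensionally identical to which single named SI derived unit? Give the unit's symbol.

F = kg⁻¹·m⁻²·s⁴·A².
Ω = kg·m²·s⁻³·A⁻².
So Ω² = kg²·m⁴·s⁻⁶·A⁻⁴.
Combining: F·Ω² = (kg⁻¹·m⁻²·s⁴·A²) · (kg²·m⁴·s⁻⁶·A⁻⁴) = kg·m²·s⁻²·A⁻².
kg·m²·s⁻²·A⁻² is the base-SI form of the henry.

H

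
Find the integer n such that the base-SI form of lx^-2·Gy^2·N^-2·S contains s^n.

3

lx = lm/m² (illuminance = luminous flux per area),
    = m⁻²·cd.
So lx⁻² = m⁴·cd⁻².
Gy = J/kg (absorbed dose = energy per mass),
    = m²·s⁻².
So Gy² = m⁴·s⁻⁴.
N = kg·m/s² = kg·m·s⁻² (force = mass × acceleration).
So N⁻² = kg⁻²·m⁻²·s⁴.
S = 1/Ω (conductance is reciprocal resistance),
    = kg⁻¹·m⁻²·s³·A².
Combining: lx⁻²·Gy²·N⁻²·S = (m⁴·cd⁻²) · (m⁴·s⁻⁴) · (kg⁻²·m⁻²·s⁴) · (kg⁻¹·m⁻²·s³·A²) = kg⁻³·m⁴·s³·A²·cd⁻².
The exponent of s is 3.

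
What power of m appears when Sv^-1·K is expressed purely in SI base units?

Sv = m²·s⁻².
So Sv⁻¹ = m⁻²·s².
Combining: Sv⁻¹·K = (m⁻²·s²) · K = m⁻²·s²·K.
The exponent of m is -2.

-2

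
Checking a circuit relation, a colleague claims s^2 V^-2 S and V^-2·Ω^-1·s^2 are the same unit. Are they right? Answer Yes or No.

Yes

Left side:
  V = W/A (potential = power per current),
      = kg·m²·s⁻³·A⁻¹.
  So V⁻² = kg⁻²·m⁻⁴·s⁶·A².
  S = 1/Ω (conductance is reciprocal resistance),
      = kg⁻¹·m⁻²·s³·A².
  Combining: s²·V⁻²·S = s² · (kg⁻²·m⁻⁴·s⁶·A²) · (kg⁻¹·m⁻²·s³·A²) = kg⁻³·m⁻⁶·s¹¹·A⁴.
Right side:
  V = kg·m²·s⁻³·A⁻¹.
  So V⁻² = kg⁻²·m⁻⁴·s⁶·A².
  Ω = kg·m²·s⁻³·A⁻².
  So Ω⁻¹ = kg⁻¹·m⁻²·s³·A².
  Combining: V⁻²·Ω⁻¹·s² = (kg⁻²·m⁻⁴·s⁶·A²) · (kg⁻¹·m⁻²·s³·A²) · s² = kg⁻³·m⁻⁶·s¹¹·A⁴.
Both reduce to kg⁻³·m⁻⁶·s¹¹·A⁴.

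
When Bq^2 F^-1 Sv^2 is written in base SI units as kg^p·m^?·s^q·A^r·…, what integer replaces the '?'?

6

Bq = 1/s = s⁻¹ (activity is decays per second).
So Bq² = s⁻².
F = C/V (capacitance = charge per voltage),
    = A·s/(kg·m²·s⁻³·A⁻¹) (substituting C and V),
    = kg⁻¹·m⁻²·s⁴·A².
So F⁻¹ = kg·m²·s⁻⁴·A⁻².
Sv = J/kg (equivalent dose = energy per mass),
    = m²·s⁻².
So Sv² = m⁴·s⁻⁴.
Combining: Bq²·F⁻¹·Sv² = s⁻² · (kg·m²·s⁻⁴·A⁻²) · (m⁴·s⁻⁴) = kg·m⁶·s⁻¹⁰·A⁻².
The exponent of m is 6.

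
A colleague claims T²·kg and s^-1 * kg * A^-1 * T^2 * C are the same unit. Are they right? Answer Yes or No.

Left side:
  T = Wb/m² (flux density = flux per area),
      = kg·s⁻²·A⁻¹.
  So T² = kg²·s⁻⁴·A⁻².
  Combining: T²·kg = (kg²·s⁻⁴·A⁻²) · kg = kg³·s⁻⁴·A⁻².
Right side:
  T = Wb/m² (flux density = flux per area),
      = kg·s⁻²·A⁻¹.
  So T² = kg²·s⁻⁴·A⁻².
  C = A·s = s·A (charge = current × time).
  Combining: s⁻¹·kg·A⁻¹·T²·C = s⁻¹ · kg · A⁻¹ · (kg²·s⁻⁴·A⁻²) · (s·A) = kg³·s⁻⁴·A⁻².
Both reduce to kg³·s⁻⁴·A⁻².

Yes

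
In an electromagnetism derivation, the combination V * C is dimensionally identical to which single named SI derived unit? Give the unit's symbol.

J

V = kg·m²·s⁻³·A⁻¹.
C = s·A.
Combining: V·C = (kg·m²·s⁻³·A⁻¹) · (s·A) = kg·m²·s⁻².
kg·m²·s⁻² is the base-SI form of the joule.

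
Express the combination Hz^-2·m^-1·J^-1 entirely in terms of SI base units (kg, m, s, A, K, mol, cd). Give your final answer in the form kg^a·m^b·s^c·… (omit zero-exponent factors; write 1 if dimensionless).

Hz = 1/s = s⁻¹ (frequency is cycles per second).
So Hz⁻² = s².
J = N·m (work = force × distance),
    = kg·m²·s⁻².
So J⁻¹ = kg⁻¹·m⁻²·s².
Combining: Hz⁻²·m⁻¹·J⁻¹ = s² · m⁻¹ · (kg⁻¹·m⁻²·s²) = kg⁻¹·m⁻³·s⁴.

kg⁻¹·m⁻³·s⁴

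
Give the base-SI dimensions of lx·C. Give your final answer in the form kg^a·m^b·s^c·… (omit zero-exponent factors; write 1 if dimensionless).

m⁻²·s·A·cd

lx = lm/m² (illuminance = luminous flux per area),
    = m⁻²·cd.
C = A·s = s·A (charge = current × time).
Combining: lx·C = (m⁻²·cd) · (s·A) = m⁻²·s·A·cd.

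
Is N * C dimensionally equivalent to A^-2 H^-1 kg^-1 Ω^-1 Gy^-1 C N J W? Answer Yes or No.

No

Left side:
  N = kg·m/s² = kg·m·s⁻² (force = mass × acceleration).
  C = A·s = s·A (charge = current × time).
  Combining: N·C = (kg·m·s⁻²) · (s·A) = kg·m·s⁻¹·A.
Right side:
  H = kg·m²·s⁻²·A⁻².
  So H⁻¹ = kg⁻¹·m⁻²·s²·A².
  Ω = kg·m²·s⁻³·A⁻².
  So Ω⁻¹ = kg⁻¹·m⁻²·s³·A².
  Gy = m²·s⁻².
  So Gy⁻¹ = m⁻²·s².
  C = s·A.
  N = kg·m·s⁻².
  J = kg·m²·s⁻².
  W = kg·m²·s⁻³.
  Combining: A⁻²·H⁻¹·kg⁻¹·Ω⁻¹·Gy⁻¹·C·N·J·W = A⁻² · (kg⁻¹·m⁻²·s²·A²) · kg⁻¹ · (kg⁻¹·m⁻²·s³·A²) · (m⁻²·s²) · (s·A) · (kg·m·s⁻²) · (kg·m²·s⁻²) · (kg·m²·s⁻³) = m⁻¹·s·A³.
Left is kg·m·s⁻¹·A; right is m⁻¹·s·A³ — different.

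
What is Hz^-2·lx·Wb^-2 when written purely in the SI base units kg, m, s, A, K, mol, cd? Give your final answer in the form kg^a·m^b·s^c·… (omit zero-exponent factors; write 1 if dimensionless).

Hz = 1/s = s⁻¹ (frequency is cycles per second).
So Hz⁻² = s².
lx = lm/m² (illuminance = luminous flux per area),
    = m⁻²·cd.
Wb = V·s (flux: a volt is a weber per second),
    = kg·m²·s⁻²·A⁻¹.
So Wb⁻² = kg⁻²·m⁻⁴·s⁴·A².
Combining: Hz⁻²·lx·Wb⁻² = s² · (m⁻²·cd) · (kg⁻²·m⁻⁴·s⁴·A²) = kg⁻²·m⁻⁶·s⁶·A²·cd.

kg⁻²·m⁻⁶·s⁶·A²·cd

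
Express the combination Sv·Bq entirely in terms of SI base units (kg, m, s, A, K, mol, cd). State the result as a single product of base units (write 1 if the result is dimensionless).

m²·s⁻³

Sv = J/kg (equivalent dose = energy per mass),
    = m²·s⁻².
Bq = 1/s = s⁻¹ (activity is decays per second).
Combining: Sv·Bq = (m²·s⁻²) · s⁻¹ = m²·s⁻³.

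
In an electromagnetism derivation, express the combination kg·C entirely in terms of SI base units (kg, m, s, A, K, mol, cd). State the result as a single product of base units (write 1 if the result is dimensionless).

C = s·A.
Combining: kg·C = kg · (s·A) = kg·s·A.

kg·s·A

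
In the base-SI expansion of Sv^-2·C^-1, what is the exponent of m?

-4

Sv = m²·s⁻².
So Sv⁻² = m⁻⁴·s⁴.
C = s·A.
So C⁻¹ = s⁻¹·A⁻¹.
Combining: Sv⁻²·C⁻¹ = (m⁻⁴·s⁴) · (s⁻¹·A⁻¹) = m⁻⁴·s³·A⁻¹.
The exponent of m is -4.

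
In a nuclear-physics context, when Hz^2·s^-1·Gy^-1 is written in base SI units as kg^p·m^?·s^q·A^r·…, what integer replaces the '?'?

Hz = s⁻¹.
So Hz² = s⁻².
Gy = m²·s⁻².
So Gy⁻¹ = m⁻²·s².
Combining: Hz²·s⁻¹·Gy⁻¹ = s⁻² · s⁻¹ · (m⁻²·s²) = m⁻²·s⁻¹.
The exponent of m is -2.

-2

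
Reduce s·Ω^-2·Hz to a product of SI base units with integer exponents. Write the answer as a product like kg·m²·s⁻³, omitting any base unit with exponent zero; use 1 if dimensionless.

kg⁻²·m⁻⁴·s⁶·A⁴

Ω = kg·m²·s⁻³·A⁻².
So Ω⁻² = kg⁻²·m⁻⁴·s⁶·A⁴.
Hz = s⁻¹.
Combining: s·Ω⁻²·Hz = s · (kg⁻²·m⁻⁴·s⁶·A⁴) · s⁻¹ = kg⁻²·m⁻⁴·s⁶·A⁴.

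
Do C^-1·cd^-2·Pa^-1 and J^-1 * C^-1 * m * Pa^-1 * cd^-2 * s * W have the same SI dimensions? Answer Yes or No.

No

Left side:
  C = A·s = s·A (charge = current × time).
  So C⁻¹ = s⁻¹·A⁻¹.
  Pa = N/m² (pressure = force per area),
      = kg·m⁻¹·s⁻².
  So Pa⁻¹ = kg⁻¹·m·s².
  Combining: C⁻¹·cd⁻²·Pa⁻¹ = (s⁻¹·A⁻¹) · cd⁻² · (kg⁻¹·m·s²) = kg⁻¹·m·s·A⁻¹·cd⁻².
Right side:
  J = kg·m²·s⁻².
  So J⁻¹ = kg⁻¹·m⁻²·s².
  C = s·A.
  So C⁻¹ = s⁻¹·A⁻¹.
  Pa = kg·m⁻¹·s⁻².
  So Pa⁻¹ = kg⁻¹·m·s².
  W = kg·m²·s⁻³.
  Combining: J⁻¹·C⁻¹·m·Pa⁻¹·cd⁻²·s·W = (kg⁻¹·m⁻²·s²) · (s⁻¹·A⁻¹) · m · (kg⁻¹·m·s²) · cd⁻² · s · (kg·m²·s⁻³) = kg⁻¹·m²·s·A⁻¹·cd⁻².
Left is kg⁻¹·m·s·A⁻¹·cd⁻²; right is kg⁻¹·m²·s·A⁻¹·cd⁻² — different.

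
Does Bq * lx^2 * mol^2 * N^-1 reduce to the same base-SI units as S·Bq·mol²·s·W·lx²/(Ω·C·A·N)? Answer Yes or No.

Left side:
  Bq = s⁻¹.
  lx = m⁻²·cd.
  So lx² = m⁻⁴·cd².
  N = kg·m·s⁻².
  So N⁻¹ = kg⁻¹·m⁻¹·s².
  Combining: Bq·lx²·mol²·N⁻¹ = s⁻¹ · (m⁻⁴·cd²) · mol² · (kg⁻¹·m⁻¹·s²) = kg⁻¹·m⁻⁵·s·mol²·cd².
Right side:
  S = kg⁻¹·m⁻²·s³·A².
  Bq = s⁻¹.
  Ω = kg·m²·s⁻³·A⁻².
  So Ω⁻¹ = kg⁻¹·m⁻²·s³·A².
  C = s·A.
  So C⁻¹ = s⁻¹·A⁻¹.
  W = kg·m²·s⁻³.
  lx = m⁻²·cd.
  So lx² = m⁻⁴·cd².
  N = kg·m·s⁻².
  So N⁻¹ = kg⁻¹·m⁻¹·s².
  Combining: S·Bq·mol²·Ω⁻¹·C⁻¹·s·W·A⁻¹·lx²·N⁻¹ = (kg⁻¹·m⁻²·s³·A²) · s⁻¹ · mol² · (kg⁻¹·m⁻²·s³·A²) · (s⁻¹·A⁻¹) · s · (kg·m²·s⁻³) · A⁻¹ · (m⁻⁴·cd²) · (kg⁻¹·m⁻¹·s²) = kg⁻²·m⁻⁷·s⁴·A²·mol²·cd².
Left is kg⁻¹·m⁻⁵·s·mol²·cd²; right is kg⁻²·m⁻⁷·s⁴·A²·mol²·cd² — different.

No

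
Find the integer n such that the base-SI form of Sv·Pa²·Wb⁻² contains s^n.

Sv = J/kg (equivalent dose = energy per mass),
    = m²·s⁻².
Pa = N/m² (pressure = force per area),
    = kg·m⁻¹·s⁻².
So Pa² = kg²·m⁻²·s⁻⁴.
Wb = V·s (flux: a volt is a weber per second),
    = kg·m²·s⁻²·A⁻¹.
So Wb⁻² = kg⁻²·m⁻⁴·s⁴·A².
Combining: Sv·Pa²·Wb⁻² = (m²·s⁻²) · (kg²·m⁻²·s⁻⁴) · (kg⁻²·m⁻⁴·s⁴·A²) = m⁻⁴·s⁻²·A².
The exponent of s is -2.

-2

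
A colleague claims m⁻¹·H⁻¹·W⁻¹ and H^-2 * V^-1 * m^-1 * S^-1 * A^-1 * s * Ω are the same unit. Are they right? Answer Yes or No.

No

Left side:
  H = Wb/A (inductance = flux per current),
      = kg·m²·s⁻²·A⁻².
  So H⁻¹ = kg⁻¹·m⁻²·s²·A².
  W = J/s (power = energy per time),
      = kg·m²·s⁻³.
  So W⁻¹ = kg⁻¹·m⁻²·s³.
  Combining: m⁻¹·H⁻¹·W⁻¹ = m⁻¹ · (kg⁻¹·m⁻²·s²·A²) · (kg⁻¹·m⁻²·s³) = kg⁻²·m⁻⁵·s⁵·A².
Right side:
  H = Wb/A (inductance = flux per current),
      = kg·m²·s⁻²·A⁻².
  So H⁻² = kg⁻²·m⁻⁴·s⁴·A⁴.
  V = W/A (potential = power per current),
      = kg·m²·s⁻³·A⁻¹.
  So V⁻¹ = kg⁻¹·m⁻²·s³·A.
  S = 1/Ω (conductance is reciprocal resistance),
      = kg⁻¹·m⁻²·s³·A².
  So S⁻¹ = kg·m²·s⁻³·A⁻².
  Ω = V/A (resistance = voltage per current),
      = kg·m²·s⁻³·A⁻².
  Combining: H⁻²·V⁻¹·m⁻¹·S⁻¹·A⁻¹·s·Ω = (kg⁻²·m⁻⁴·s⁴·A⁴) · (kg⁻¹·m⁻²·s³·A) · m⁻¹ · (kg·m²·s⁻³·A⁻²) · A⁻¹ · s · (kg·m²·s⁻³·A⁻²) = kg⁻¹·m⁻³·s².
Left is kg⁻²·m⁻⁵·s⁵·A²; right is kg⁻¹·m⁻³·s² — different.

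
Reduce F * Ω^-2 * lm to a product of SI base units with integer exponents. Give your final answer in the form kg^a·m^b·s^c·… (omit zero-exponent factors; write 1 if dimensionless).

F = C/V (capacitance = charge per voltage),
    = A·s/(kg·m²·s⁻³·A⁻¹) (substituting C and V),
    = kg⁻¹·m⁻²·s⁴·A².
Ω = V/A (resistance = voltage per current),
    = kg·m²·s⁻³·A⁻².
So Ω⁻² = kg⁻²·m⁻⁴·s⁶·A⁴.
lm = cd·sr = cd (luminous flux; sr is dimensionless).
Combining: F·Ω⁻²·lm = (kg⁻¹·m⁻²·s⁴·A²) · (kg⁻²·m⁻⁴·s⁶·A⁴) · cd = kg⁻³·m⁻⁶·s¹⁰·A⁶·cd.

kg⁻³·m⁻⁶·s¹⁰·A⁶·cd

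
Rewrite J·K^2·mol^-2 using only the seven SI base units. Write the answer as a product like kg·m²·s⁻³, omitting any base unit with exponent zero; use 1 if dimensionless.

kg·m²·s⁻²·K²·mol⁻²

J = kg·m²·s⁻².
Combining: J·K²·mol⁻² = (kg·m²·s⁻²) · K² · mol⁻² = kg·m²·s⁻²·K²·mol⁻².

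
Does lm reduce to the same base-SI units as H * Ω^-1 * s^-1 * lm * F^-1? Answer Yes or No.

No

Left side:
  lm = cd.
Right side:
  H = Wb/A (inductance = flux per current),
      = kg·m²·s⁻²·A⁻².
  Ω = V/A (resistance = voltage per current),
      = kg·m²·s⁻³·A⁻².
  So Ω⁻¹ = kg⁻¹·m⁻²·s³·A².
  lm = cd·sr = cd (luminous flux; sr is dimensionless).
  F = C/V (capacitance = charge per voltage),
      = A·s/(kg·m²·s⁻³·A⁻¹) (substituting C and V),
      = kg⁻¹·m⁻²·s⁴·A².
  So F⁻¹ = kg·m²·s⁻⁴·A⁻².
  Combining: H·Ω⁻¹·s⁻¹·lm·F⁻¹ = (kg·m²·s⁻²·A⁻²) · (kg⁻¹·m⁻²·s³·A²) · s⁻¹ · cd · (kg·m²·s⁻⁴·A⁻²) = kg·m²·s⁻⁴·A⁻²·cd.
Left is cd; right is kg·m²·s⁻⁴·A⁻²·cd — different.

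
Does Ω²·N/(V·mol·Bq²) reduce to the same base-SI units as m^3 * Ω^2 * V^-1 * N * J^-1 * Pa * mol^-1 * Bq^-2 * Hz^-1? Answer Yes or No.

No

Left side:
  Ω = V/A (resistance = voltage per current),
      = kg·m²·s⁻³·A⁻².
  So Ω² = kg²·m⁴·s⁻⁶·A⁻⁴.
  V = W/A (potential = power per current),
      = kg·m²·s⁻³·A⁻¹.
  So V⁻¹ = kg⁻¹·m⁻²·s³·A.
  N = kg·m/s² = kg·m·s⁻² (force = mass × acceleration).
  Bq = 1/s = s⁻¹ (activity is decays per second).
  So Bq⁻² = s².
  Combining: Ω²·V⁻¹·N·mol⁻¹·Bq⁻² = (kg²·m⁴·s⁻⁶·A⁻⁴) · (kg⁻¹·m⁻²·s³·A) · (kg·m·s⁻²) · mol⁻¹ · s² = kg²·m³·s⁻³·A⁻³·mol⁻¹.
Right side:
  Ω = kg·m²·s⁻³·A⁻².
  So Ω² = kg²·m⁴·s⁻⁶·A⁻⁴.
  V = kg·m²·s⁻³·A⁻¹.
  So V⁻¹ = kg⁻¹·m⁻²·s³·A.
  N = kg·m·s⁻².
  J = kg·m²·s⁻².
  So J⁻¹ = kg⁻¹·m⁻²·s².
  Pa = kg·m⁻¹·s⁻².
  Bq = s⁻¹.
  So Bq⁻² = s².
  Hz = s⁻¹.
  So Hz⁻¹ = s.
  Combining: m³·Ω²·V⁻¹·N·J⁻¹·Pa·mol⁻¹·Bq⁻²·Hz⁻¹ = m³ · (kg²·m⁴·s⁻⁶·A⁻⁴) · (kg⁻¹·m⁻²·s³·A) · (kg·m·s⁻²) · (kg⁻¹·m⁻²·s²) · (kg·m⁻¹·s⁻²) · mol⁻¹ · s² · s = kg²·m³·s⁻²·A⁻³·mol⁻¹.
Left is kg²·m³·s⁻³·A⁻³·mol⁻¹; right is kg²·m³·s⁻²·A⁻³·mol⁻¹ — different.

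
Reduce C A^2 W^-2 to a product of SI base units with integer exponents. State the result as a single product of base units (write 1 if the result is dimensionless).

kg⁻²·m⁻⁴·s⁷·A³

C = s·A.
W = kg·m²·s⁻³.
So W⁻² = kg⁻²·m⁻⁴·s⁶.
Combining: C·A²·W⁻² = (s·A) · A² · (kg⁻²·m⁻⁴·s⁶) = kg⁻²·m⁻⁴·s⁷·A³.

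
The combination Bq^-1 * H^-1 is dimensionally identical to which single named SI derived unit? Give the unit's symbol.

S

Bq = 1/s = s⁻¹ (activity is decays per second).
So Bq⁻¹ = s.
H = Wb/A (inductance = flux per current),
    = kg·m²·s⁻²·A⁻².
So H⁻¹ = kg⁻¹·m⁻²·s²·A².
Combining: Bq⁻¹·H⁻¹ = s · (kg⁻¹·m⁻²·s²·A²) = kg⁻¹·m⁻²·s³·A².
kg⁻¹·m⁻²·s³·A² is the base-SI form of the siemens.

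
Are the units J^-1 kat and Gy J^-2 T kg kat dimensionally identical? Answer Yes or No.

No

Left side:
  J = kg·m²·s⁻².
  So J⁻¹ = kg⁻¹·m⁻²·s².
  kat = s⁻¹·mol.
  Combining: J⁻¹·kat = (kg⁻¹·m⁻²·s²) · (s⁻¹·mol) = kg⁻¹·m⁻²·s·mol.
Right side:
  Gy = m²·s⁻².
  J = kg·m²·s⁻².
  So J⁻² = kg⁻²·m⁻⁴·s⁴.
  T = kg·s⁻²·A⁻¹.
  kat = s⁻¹·mol.
  Combining: Gy·J⁻²·T·kg·kat = (m²·s⁻²) · (kg⁻²·m⁻⁴·s⁴) · (kg·s⁻²·A⁻¹) · kg · (s⁻¹·mol) = m⁻²·s⁻¹·A⁻¹·mol.
Left is kg⁻¹·m⁻²·s·mol; right is m⁻²·s⁻¹·A⁻¹·mol — different.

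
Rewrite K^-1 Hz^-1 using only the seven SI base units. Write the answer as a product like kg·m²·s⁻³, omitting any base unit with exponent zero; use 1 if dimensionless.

Hz = 1/s = s⁻¹ (frequency is cycles per second).
So Hz⁻¹ = s.
Combining: K⁻¹·Hz⁻¹ = K⁻¹ · s = s·K⁻¹.

s·K⁻¹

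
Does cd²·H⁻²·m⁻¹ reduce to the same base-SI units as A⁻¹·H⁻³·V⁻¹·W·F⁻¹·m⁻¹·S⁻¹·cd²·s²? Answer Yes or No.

Left side:
  H = Wb/A (inductance = flux per current),
      = kg·m²·s⁻²·A⁻².
  So H⁻² = kg⁻²·m⁻⁴·s⁴·A⁴.
  Combining: cd²·H⁻²·m⁻¹ = cd² · (kg⁻²·m⁻⁴·s⁴·A⁴) · m⁻¹ = kg⁻²·m⁻⁵·s⁴·A⁴·cd².
Right side:
  H = Wb/A (inductance = flux per current),
      = kg·m²·s⁻²·A⁻².
  So H⁻³ = kg⁻³·m⁻⁶·s⁶·A⁶.
  V = W/A (potential = power per current),
      = kg·m²·s⁻³·A⁻¹.
  So V⁻¹ = kg⁻¹·m⁻²·s³·A.
  W = J/s (power = energy per time),
      = kg·m²·s⁻³.
  F = C/V (capacitance = charge per voltage),
      = A·s/(kg·m²·s⁻³·A⁻¹) (substituting C and V),
      = kg⁻¹·m⁻²·s⁴·A².
  So F⁻¹ = kg·m²·s⁻⁴·A⁻².
  S = 1/Ω (conductance is reciprocal resistance),
      = kg⁻¹·m⁻²·s³·A².
  So S⁻¹ = kg·m²·s⁻³·A⁻².
  Combining: A⁻¹·H⁻³·V⁻¹·W·F⁻¹·m⁻¹·S⁻¹·cd²·s² = A⁻¹ · (kg⁻³·m⁻⁶·s⁶·A⁶) · (kg⁻¹·m⁻²·s³·A) · (kg·m²·s⁻³) · (kg·m²·s⁻⁴·A⁻²) · m⁻¹ · (kg·m²·s⁻³·A⁻²) · cd² · s² = kg⁻¹·m⁻³·s·A²·cd².
Left is kg⁻²·m⁻⁵·s⁴·A⁴·cd²; right is kg⁻¹·m⁻³·s·A²·cd² — different.

No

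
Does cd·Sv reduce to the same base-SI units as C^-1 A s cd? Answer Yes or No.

Left side:
  Sv = J/kg (equivalent dose = energy per mass),
      = m²·s⁻².
  Combining: cd·Sv = cd · (m²·s⁻²) = m²·s⁻²·cd.
Right side:
  C = s·A.
  So C⁻¹ = s⁻¹·A⁻¹.
  Combining: C⁻¹·A·s·cd = (s⁻¹·A⁻¹) · A · s · cd = cd.
Left is m²·s⁻²·cd; right is cd — different.

No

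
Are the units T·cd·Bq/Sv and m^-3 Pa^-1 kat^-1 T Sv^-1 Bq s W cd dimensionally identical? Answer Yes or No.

Left side:
  T = Wb/m² (flux density = flux per area),
      = kg·s⁻²·A⁻¹.
  Sv = J/kg (equivalent dose = energy per mass),
      = m²·s⁻².
  So Sv⁻¹ = m⁻²·s².
  Bq = 1/s = s⁻¹ (activity is decays per second).
  Combining: T·Sv⁻¹·cd·Bq = (kg·s⁻²·A⁻¹) · (m⁻²·s²) · cd · s⁻¹ = kg·m⁻²·s⁻¹·A⁻¹·cd.
Right side:
  Pa = kg·m⁻¹·s⁻².
  So Pa⁻¹ = kg⁻¹·m·s².
  kat = s⁻¹·mol.
  So kat⁻¹ = s·mol⁻¹.
  T = kg·s⁻²·A⁻¹.
  Sv = m²·s⁻².
  So Sv⁻¹ = m⁻²·s².
  Bq = s⁻¹.
  W = kg·m²·s⁻³.
  Combining: m⁻³·Pa⁻¹·kat⁻¹·T·Sv⁻¹·Bq·s·W·cd = m⁻³ · (kg⁻¹·m·s²) · (s·mol⁻¹) · (kg·s⁻²·A⁻¹) · (m⁻²·s²) · s⁻¹ · s · (kg·m²·s⁻³) · cd = kg·m⁻²·A⁻¹·mol⁻¹·cd.
Left is kg·m⁻²·s⁻¹·A⁻¹·cd; right is kg·m⁻²·A⁻¹·mol⁻¹·cd — different.

No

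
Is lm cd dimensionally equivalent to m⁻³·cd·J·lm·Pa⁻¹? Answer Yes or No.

Left side:
  lm = cd.
  Combining: lm·cd = cd · cd = cd².
Right side:
  J = N·m (work = force × distance),
      = kg·m²·s⁻².
  lm = cd·sr = cd (luminous flux; sr is dimensionless).
  Pa = N/m² (pressure = force per area),
      = kg·m⁻¹·s⁻².
  So Pa⁻¹ = kg⁻¹·m·s².
  Combining: m⁻³·cd·J·lm·Pa⁻¹ = m⁻³ · cd · (kg·m²·s⁻²) · cd · (kg⁻¹·m·s²) = cd².
Both reduce to cd².

Yes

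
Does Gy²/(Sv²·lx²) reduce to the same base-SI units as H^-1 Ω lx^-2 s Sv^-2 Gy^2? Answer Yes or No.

Yes

Left side:
  Sv = J/kg (equivalent dose = energy per mass),
      = m²·s⁻².
  So Sv⁻² = m⁻⁴·s⁴.
  Gy = J/kg (absorbed dose = energy per mass),
      = m²·s⁻².
  So Gy² = m⁴·s⁻⁴.
  lx = lm/m² (illuminance = luminous flux per area),
      = m⁻²·cd.
  So lx⁻² = m⁴·cd⁻².
  Combining: Sv⁻²·Gy²·lx⁻² = (m⁻⁴·s⁴) · (m⁴·s⁻⁴) · (m⁴·cd⁻²) = m⁴·cd⁻².
Right side:
  H = kg·m²·s⁻²·A⁻².
  So H⁻¹ = kg⁻¹·m⁻²·s²·A².
  Ω = kg·m²·s⁻³·A⁻².
  lx = m⁻²·cd.
  So lx⁻² = m⁴·cd⁻².
  Sv = m²·s⁻².
  So Sv⁻² = m⁻⁴·s⁴.
  Gy = m²·s⁻².
  So Gy² = m⁴·s⁻⁴.
  Combining: H⁻¹·Ω·lx⁻²·s·Sv⁻²·Gy² = (kg⁻¹·m⁻²·s²·A²) · (kg·m²·s⁻³·A⁻²) · (m⁴·cd⁻²) · s · (m⁻⁴·s⁴) · (m⁴·s⁻⁴) = m⁴·cd⁻².
Both reduce to m⁴·cd⁻².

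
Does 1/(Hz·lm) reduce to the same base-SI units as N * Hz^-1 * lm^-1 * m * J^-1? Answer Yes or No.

Left side:
  Hz = 1/s = s⁻¹ (frequency is cycles per second).
  So Hz⁻¹ = s.
  lm = cd·sr = cd (luminous flux; sr is dimensionless).
  So lm⁻¹ = cd⁻¹.
  Combining: Hz⁻¹·lm⁻¹ = s · cd⁻¹ = s·cd⁻¹.
Right side:
  N = kg·m/s² = kg·m·s⁻² (force = mass × acceleration).
  Hz = 1/s = s⁻¹ (frequency is cycles per second).
  So Hz⁻¹ = s.
  lm = cd·sr = cd (luminous flux; sr is dimensionless).
  So lm⁻¹ = cd⁻¹.
  J = N·m (work = force × distance),
      = kg·m²·s⁻².
  So J⁻¹ = kg⁻¹·m⁻²·s².
  Combining: N·Hz⁻¹·lm⁻¹·m·J⁻¹ = (kg·m·s⁻²) · s · cd⁻¹ · m · (kg⁻¹·m⁻²·s²) = s·cd⁻¹.
Both reduce to s·cd⁻¹.

Yes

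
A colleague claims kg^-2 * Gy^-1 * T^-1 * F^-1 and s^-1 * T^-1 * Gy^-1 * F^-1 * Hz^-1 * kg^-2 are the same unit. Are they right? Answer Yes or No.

Yes

Left side:
  Gy = J/kg (absorbed dose = energy per mass),
      = m²·s⁻².
  So Gy⁻¹ = m⁻²·s².
  T = Wb/m² (flux density = flux per area),
      = kg·s⁻²·A⁻¹.
  So T⁻¹ = kg⁻¹·s²·A.
  F = C/V (capacitance = charge per voltage),
      = A·s/(kg·m²·s⁻³·A⁻¹) (substituting C and V),
      = kg⁻¹·m⁻²·s⁴·A².
  So F⁻¹ = kg·m²·s⁻⁴·A⁻².
  Combining: kg⁻²·Gy⁻¹·T⁻¹·F⁻¹ = kg⁻² · (m⁻²·s²) · (kg⁻¹·s²·A) · (kg·m²·s⁻⁴·A⁻²) = kg⁻²·A⁻¹.
Right side:
  T = Wb/m² (flux density = flux per area),
      = kg·s⁻²·A⁻¹.
  So T⁻¹ = kg⁻¹·s²·A.
  Gy = J/kg (absorbed dose = energy per mass),
      = m²·s⁻².
  So Gy⁻¹ = m⁻²·s².
  F = C/V (capacitance = charge per voltage),
      = A·s/(kg·m²·s⁻³·A⁻¹) (substituting C and V),
      = kg⁻¹·m⁻²·s⁴·A².
  So F⁻¹ = kg·m²·s⁻⁴·A⁻².
  Hz = 1/s = s⁻¹ (frequency is cycles per second).
  So Hz⁻¹ = s.
  Combining: s⁻¹·T⁻¹·Gy⁻¹·F⁻¹·Hz⁻¹·kg⁻² = s⁻¹ · (kg⁻¹·s²·A) · (m⁻²·s²) · (kg·m²·s⁻⁴·A⁻²) · s · kg⁻² = kg⁻²·A⁻¹.
Both reduce to kg⁻²·A⁻¹.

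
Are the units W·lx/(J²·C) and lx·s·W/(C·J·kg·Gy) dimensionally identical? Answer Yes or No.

Left side:
  J = kg·m²·s⁻².
  So J⁻² = kg⁻²·m⁻⁴·s⁴.
  C = s·A.
  So C⁻¹ = s⁻¹·A⁻¹.
  W = kg·m²·s⁻³.
  lx = m⁻²·cd.
  Combining: J⁻²·C⁻¹·W·lx = (kg⁻²·m⁻⁴·s⁴) · (s⁻¹·A⁻¹) · (kg·m²·s⁻³) · (m⁻²·cd) = kg⁻¹·m⁻⁴·A⁻¹·cd.
Right side:
  C = A·s = s·A (charge = current × time).
  So C⁻¹ = s⁻¹·A⁻¹.
  J = N·m (work = force × distance),
      = kg·m²·s⁻².
  So J⁻¹ = kg⁻¹·m⁻²·s².
  lx = lm/m² (illuminance = luminous flux per area),
      = m⁻²·cd.
  Gy = J/kg (absorbed dose = energy per mass),
      = m²·s⁻².
  So Gy⁻¹ = m⁻²·s².
  W = J/s (power = energy per time),
      = kg·m²·s⁻³.
  Combining: C⁻¹·J⁻¹·kg⁻¹·lx·Gy⁻¹·s·W = (s⁻¹·A⁻¹) · (kg⁻¹·m⁻²·s²) · kg⁻¹ · (m⁻²·cd) · (m⁻²·s²) · s · (kg·m²·s⁻³) = kg⁻¹·m⁻⁴·s·A⁻¹·cd.
Left is kg⁻¹·m⁻⁴·A⁻¹·cd; right is kg⁻¹·m⁻⁴·s·A⁻¹·cd — different.

No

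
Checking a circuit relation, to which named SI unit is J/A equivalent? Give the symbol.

J = kg·m²·s⁻².
Combining: A⁻¹·J = A⁻¹ · (kg·m²·s⁻²) = kg·m²·s⁻²·A⁻¹.
kg·m²·s⁻²·A⁻¹ is the base-SI form of the weber.

Wb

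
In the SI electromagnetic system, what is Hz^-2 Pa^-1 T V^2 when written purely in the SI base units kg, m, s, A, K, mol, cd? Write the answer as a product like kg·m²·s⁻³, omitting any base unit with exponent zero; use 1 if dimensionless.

kg²·m⁵·s⁻⁴·A⁻³

Hz = s⁻¹.
So Hz⁻² = s².
Pa = kg·m⁻¹·s⁻².
So Pa⁻¹ = kg⁻¹·m·s².
T = kg·s⁻²·A⁻¹.
V = kg·m²·s⁻³·A⁻¹.
So V² = kg²·m⁴·s⁻⁶·A⁻².
Combining: Hz⁻²·Pa⁻¹·T·V² = s² · (kg⁻¹·m·s²) · (kg·s⁻²·A⁻¹) · (kg²·m⁴·s⁻⁶·A⁻²) = kg²·m⁵·s⁻⁴·A⁻³.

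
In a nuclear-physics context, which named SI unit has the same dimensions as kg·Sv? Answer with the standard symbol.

J

Sv = J/kg (equivalent dose = energy per mass),
    = m²·s⁻².
Combining: kg·Sv = kg · (m²·s⁻²) = kg·m²·s⁻².
kg·m²·s⁻² is the base-SI form of the joule.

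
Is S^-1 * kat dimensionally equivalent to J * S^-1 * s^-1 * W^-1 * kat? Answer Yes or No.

Left side:
  S = kg⁻¹·m⁻²·s³·A².
  So S⁻¹ = kg·m²·s⁻³·A⁻².
  kat = s⁻¹·mol.
  Combining: S⁻¹·kat = (kg·m²·s⁻³·A⁻²) · (s⁻¹·mol) = kg·m²·s⁻⁴·A⁻²·mol.
Right side:
  J = kg·m²·s⁻².
  S = kg⁻¹·m⁻²·s³·A².
  So S⁻¹ = kg·m²·s⁻³·A⁻².
  W = kg·m²·s⁻³.
  So W⁻¹ = kg⁻¹·m⁻²·s³.
  kat = s⁻¹·mol.
  Combining: J·S⁻¹·s⁻¹·W⁻¹·kat = (kg·m²·s⁻²) · (kg·m²·s⁻³·A⁻²) · s⁻¹ · (kg⁻¹·m⁻²·s³) · (s⁻¹·mol) = kg·m²·s⁻⁴·A⁻²·mol.
Both reduce to kg·m²·s⁻⁴·A⁻²·mol.

Yes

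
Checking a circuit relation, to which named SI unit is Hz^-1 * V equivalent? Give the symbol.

Wb

Hz = 1/s = s⁻¹ (frequency is cycles per second).
So Hz⁻¹ = s.
V = W/A (potential = power per current),
    = kg·m²·s⁻³·A⁻¹.
Combining: Hz⁻¹·V = s · (kg·m²·s⁻³·A⁻¹) = kg·m²·s⁻²·A⁻¹.
kg·m²·s⁻²·A⁻¹ is the base-SI form of the weber.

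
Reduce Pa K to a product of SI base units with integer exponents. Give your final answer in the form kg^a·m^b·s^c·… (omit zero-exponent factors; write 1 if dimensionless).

kg·m⁻¹·s⁻²·K

Pa = N/m² (pressure = force per area),
    = kg·m⁻¹·s⁻².
Combining: Pa·K = (kg·m⁻¹·s⁻²) · K = kg·m⁻¹·s⁻²·K.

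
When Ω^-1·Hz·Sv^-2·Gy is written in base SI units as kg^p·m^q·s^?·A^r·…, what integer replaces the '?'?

4

Ω = kg·m²·s⁻³·A⁻².
So Ω⁻¹ = kg⁻¹·m⁻²·s³·A².
Hz = s⁻¹.
Sv = m²·s⁻².
So Sv⁻² = m⁻⁴·s⁴.
Gy = m²·s⁻².
Combining: Ω⁻¹·Hz·Sv⁻²·Gy = (kg⁻¹·m⁻²·s³·A²) · s⁻¹ · (m⁻⁴·s⁴) · (m²·s⁻²) = kg⁻¹·m⁻⁴·s⁴·A².
The exponent of s is 4.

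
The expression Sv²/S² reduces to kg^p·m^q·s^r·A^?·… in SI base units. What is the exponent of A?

S = 1/Ω (conductance is reciprocal resistance),
    = kg⁻¹·m⁻²·s³·A².
So S⁻² = kg²·m⁴·s⁻⁶·A⁻⁴.
Sv = J/kg (equivalent dose = energy per mass),
    = m²·s⁻².
So Sv² = m⁴·s⁻⁴.
Combining: S⁻²·Sv² = (kg²·m⁴·s⁻⁶·A⁻⁴) · (m⁴·s⁻⁴) = kg²·m⁸·s⁻¹⁰·A⁻⁴.
The exponent of A is -4.

-4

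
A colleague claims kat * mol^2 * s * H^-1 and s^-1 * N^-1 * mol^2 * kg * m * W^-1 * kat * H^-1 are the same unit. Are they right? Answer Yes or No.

Left side:
  kat = mol/s = s⁻¹·mol (catalytic activity).
  H = Wb/A (inductance = flux per current),
      = kg·m²·s⁻²·A⁻².
  So H⁻¹ = kg⁻¹·m⁻²·s²·A².
  Combining: kat·mol²·s·H⁻¹ = (s⁻¹·mol) · mol² · s · (kg⁻¹·m⁻²·s²·A²) = kg⁻¹·m⁻²·s²·A²·mol³.
Right side:
  N = kg·m·s⁻².
  So N⁻¹ = kg⁻¹·m⁻¹·s².
  W = kg·m²·s⁻³.
  So W⁻¹ = kg⁻¹·m⁻²·s³.
  kat = s⁻¹·mol.
  H = kg·m²·s⁻²·A⁻².
  So H⁻¹ = kg⁻¹·m⁻²·s²·A².
  Combining: s⁻¹·N⁻¹·mol²·kg·m·W⁻¹·kat·H⁻¹ = s⁻¹ · (kg⁻¹·m⁻¹·s²) · mol² · kg · m · (kg⁻¹·m⁻²·s³) · (s⁻¹·mol) · (kg⁻¹·m⁻²·s²·A²) = kg⁻²·m⁻⁴·s⁵·A²·mol³.
Left is kg⁻¹·m⁻²·s²·A²·mol³; right is kg⁻²·m⁻⁴·s⁵·A²·mol³ — different.

No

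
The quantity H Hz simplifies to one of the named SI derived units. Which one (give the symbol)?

Ω

H = kg·m²·s⁻²·A⁻².
Hz = s⁻¹.
Combining: H·Hz = (kg·m²·s⁻²·A⁻²) · s⁻¹ = kg·m²·s⁻³·A⁻².
kg·m²·s⁻³·A⁻² is the base-SI form of the ohm.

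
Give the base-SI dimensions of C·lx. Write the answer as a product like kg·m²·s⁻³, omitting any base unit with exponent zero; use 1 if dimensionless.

m⁻²·s·A·cd

C = s·A.
lx = m⁻²·cd.
Combining: C·lx = (s·A) · (m⁻²·cd) = m⁻²·s·A·cd.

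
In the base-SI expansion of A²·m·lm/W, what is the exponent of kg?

W = kg·m²·s⁻³.
So W⁻¹ = kg⁻¹·m⁻²·s³.
lm = cd.
Combining: W⁻¹·A²·m·lm = (kg⁻¹·m⁻²·s³) · A² · m · cd = kg⁻¹·m⁻¹·s³·A²·cd.
The exponent of kg is -1.

-1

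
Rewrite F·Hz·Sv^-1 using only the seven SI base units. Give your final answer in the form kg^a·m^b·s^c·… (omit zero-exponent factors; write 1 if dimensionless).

F = kg⁻¹·m⁻²·s⁴·A².
Hz = s⁻¹.
Sv = m²·s⁻².
So Sv⁻¹ = m⁻²·s².
Combining: F·Hz·Sv⁻¹ = (kg⁻¹·m⁻²·s⁴·A²) · s⁻¹ · (m⁻²·s²) = kg⁻¹·m⁻⁴·s⁵·A².

kg⁻¹·m⁻⁴·s⁵·A²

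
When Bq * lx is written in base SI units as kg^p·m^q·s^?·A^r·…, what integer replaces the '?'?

-1

Bq = s⁻¹.
lx = m⁻²·cd.
Combining: Bq·lx = s⁻¹ · (m⁻²·cd) = m⁻²·s⁻¹·cd.
The exponent of s is -1.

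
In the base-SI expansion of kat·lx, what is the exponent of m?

kat = s⁻¹·mol.
lx = m⁻²·cd.
Combining: kat·lx = (s⁻¹·mol) · (m⁻²·cd) = m⁻²·s⁻¹·mol·cd.
The exponent of m is -2.

-2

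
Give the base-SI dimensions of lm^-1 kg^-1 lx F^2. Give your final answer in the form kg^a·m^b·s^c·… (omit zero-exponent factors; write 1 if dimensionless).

lm = cd.
So lm⁻¹ = cd⁻¹.
lx = m⁻²·cd.
F = kg⁻¹·m⁻²·s⁴·A².
So F² = kg⁻²·m⁻⁴·s⁸·A⁴.
Combining: lm⁻¹·kg⁻¹·lx·F² = cd⁻¹ · kg⁻¹ · (m⁻²·cd) · (kg⁻²·m⁻⁴·s⁸·A⁴) = kg⁻³·m⁻⁶·s⁸·A⁴.

kg⁻³·m⁻⁶·s⁸·A⁴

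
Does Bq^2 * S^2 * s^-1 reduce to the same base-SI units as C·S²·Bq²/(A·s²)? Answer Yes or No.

Yes

Left side:
  Bq = 1/s = s⁻¹ (activity is decays per second).
  So Bq² = s⁻².
  S = 1/Ω (conductance is reciprocal resistance),
      = kg⁻¹·m⁻²·s³·A².
  So S² = kg⁻²·m⁻⁴·s⁶·A⁴.
  Combining: Bq²·S²·s⁻¹ = s⁻² · (kg⁻²·m⁻⁴·s⁶·A⁴) · s⁻¹ = kg⁻²·m⁻⁴·s³·A⁴.
Right side:
  C = s·A.
  S = kg⁻¹·m⁻²·s³·A².
  So S² = kg⁻²·m⁻⁴·s⁶·A⁴.
  Bq = s⁻¹.
  So Bq² = s⁻².
  Combining: A⁻¹·C·S²·s⁻²·Bq² = A⁻¹ · (s·A) · (kg⁻²·m⁻⁴·s⁶·A⁴) · s⁻² · s⁻² = kg⁻²·m⁻⁴·s³·A⁴.
Both reduce to kg⁻²·m⁻⁴·s³·A⁴.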